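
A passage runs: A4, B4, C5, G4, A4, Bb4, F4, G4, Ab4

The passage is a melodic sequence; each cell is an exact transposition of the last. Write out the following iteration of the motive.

Unit = 3 notes; the statements start on A4, G4, F4, moving down a 2nd each time.
Statement 4 starts on Eb4 and keeps the same exact contour: Eb4 F4 Gb4.

Eb4 F4 Gb4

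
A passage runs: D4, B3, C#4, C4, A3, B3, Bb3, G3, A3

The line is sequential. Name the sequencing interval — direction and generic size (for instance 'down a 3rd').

down a 2nd

Unit = 3 notes; the statements start on D4, C4, Bb3, moving down a 2nd each time.
D4 to C4 is down a 2nd.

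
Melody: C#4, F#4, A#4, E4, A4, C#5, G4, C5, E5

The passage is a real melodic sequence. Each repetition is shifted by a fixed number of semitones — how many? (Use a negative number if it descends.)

3

Unit = 3 notes; the statements start on C#4, E4, G4, moving up a 3rd each time.
C#4 to E4 spans +3 semitones.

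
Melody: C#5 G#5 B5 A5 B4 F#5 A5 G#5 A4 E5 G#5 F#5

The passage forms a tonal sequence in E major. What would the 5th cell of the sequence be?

F#4 C#5 E5 D#5

Unit = 4 notes; the statements start on C#5, B4, A4, moving down a 2nd each time.
Continuing the starts: G#4 → F#4.
So cell 5 is F#4 C#5 E5 D#5.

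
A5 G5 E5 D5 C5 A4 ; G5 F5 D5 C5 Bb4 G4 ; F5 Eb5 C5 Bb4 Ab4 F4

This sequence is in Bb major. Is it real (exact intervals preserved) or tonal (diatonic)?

Each cell has the same semitone pattern (-2, -3, -2, -2, -3) — intervals are preserved exactly.
And E5 lies outside Bb major, so the sequence is real rather than tonal.

real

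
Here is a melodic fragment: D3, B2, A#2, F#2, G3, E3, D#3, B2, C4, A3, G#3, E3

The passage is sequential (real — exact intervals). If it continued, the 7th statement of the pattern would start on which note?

Ab5

With a 4-note motive the entries are D3, G3, C4, each up a 4th from the previous.
Continuing: F4 → Bb4 → Eb5 → Ab5. Statement 7 starts on Ab5.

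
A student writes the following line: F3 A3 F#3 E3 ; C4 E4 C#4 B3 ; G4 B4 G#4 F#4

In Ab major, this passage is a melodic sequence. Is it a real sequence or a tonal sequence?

real

Each cell has the same semitone pattern (4, -3, -2) — intervals are preserved exactly.
And A3 lies outside Ab major, so the sequence is real rather than tonal.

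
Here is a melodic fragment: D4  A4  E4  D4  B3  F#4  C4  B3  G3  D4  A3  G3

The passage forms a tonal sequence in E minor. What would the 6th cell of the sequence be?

With a 4-note motive the entries are D4, B3, G3, each down a 3rd from the previous.
Extending down a 3rd: E3 → C3 → A2.
Statement 6 starts on A2 and keeps the same diatonic contour: A2 E3 B2 A2.

A2 E3 B2 A2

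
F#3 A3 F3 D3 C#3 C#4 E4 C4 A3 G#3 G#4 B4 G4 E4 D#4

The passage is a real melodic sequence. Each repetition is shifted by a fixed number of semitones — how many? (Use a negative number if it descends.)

7

Unit = 5 notes; the statements start on F#3, C#4, G#4, moving up a 5th each time.
F#3→C#4 is 61 − 54 = 7 semitones.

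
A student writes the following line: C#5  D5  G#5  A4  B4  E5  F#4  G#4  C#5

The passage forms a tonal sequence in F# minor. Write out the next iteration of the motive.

D4 E4 A4

The 3-note cells begin on C#5, A4, F#4 — each down a 3rd from the last.
From D4 the diatonic shape gives D4 E4 A4.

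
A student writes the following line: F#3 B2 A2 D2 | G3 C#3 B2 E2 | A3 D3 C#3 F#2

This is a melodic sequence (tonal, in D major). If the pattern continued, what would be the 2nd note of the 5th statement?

With 4-note cells, note 2 of each statement runs B2, C#3, D3.
Carrying that up a 2nd forward: E3 → F#3.

F#3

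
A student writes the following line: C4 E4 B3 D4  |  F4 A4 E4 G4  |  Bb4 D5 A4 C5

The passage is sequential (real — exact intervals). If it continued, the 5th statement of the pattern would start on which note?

Unit = 4 notes; the statements start on C4, F4, Bb4, moving up a 4th each time.
Extending the heads up a 4th: Eb5 → Ab5.

Ab5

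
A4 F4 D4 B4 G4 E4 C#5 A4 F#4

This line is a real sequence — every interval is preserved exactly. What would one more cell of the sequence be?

D#5 B4 G#4

Taking 3-note groups, the heads are A4, B4, C#5: the pattern moves up a 2nd.
Statement 4 starts on D#5 and keeps the same exact contour: D#5 B4 G#4.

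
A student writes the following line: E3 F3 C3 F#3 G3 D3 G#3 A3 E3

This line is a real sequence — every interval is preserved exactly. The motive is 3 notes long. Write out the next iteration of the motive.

Unit = 3 notes; the statements start on E3, F#3, G#3, moving up a 2nd each time.
So cell 4 is A#3 B3 F#3.

A#3 B3 F#3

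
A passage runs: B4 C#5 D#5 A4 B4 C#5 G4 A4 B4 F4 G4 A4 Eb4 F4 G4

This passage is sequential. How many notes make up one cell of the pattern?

There are 15 notes; a 3-note unit gives 5 cells:
B4 C#5 D#5 | A4 B4 C#5 | G4 A4 B4 | F4 G4 A4 | Eb4 F4 G4
Each cell is the previous one down a 2nd — so the unit is 3 notes.

3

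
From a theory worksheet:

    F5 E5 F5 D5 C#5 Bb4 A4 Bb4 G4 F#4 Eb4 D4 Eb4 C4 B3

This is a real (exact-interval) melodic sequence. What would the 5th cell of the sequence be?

Taking 5-note groups, the heads are F5, Bb4, Eb4: the pattern moves down a 5th.
Continuing the starts: Ab3 → Db3.
Statement 5 starts on Db3 and keeps the same exact contour: Db3 C3 Db3 Bb2 A2.

Db3 C3 Db3 Bb2 A2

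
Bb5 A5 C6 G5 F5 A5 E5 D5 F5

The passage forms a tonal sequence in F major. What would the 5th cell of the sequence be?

Taking 3-note groups, the heads are Bb5, G5, E5: the pattern moves down a 3rd.
Carrying on: C5 → A4.
From A4 the diatonic shape gives A4 G4 Bb4.

A4 G4 Bb4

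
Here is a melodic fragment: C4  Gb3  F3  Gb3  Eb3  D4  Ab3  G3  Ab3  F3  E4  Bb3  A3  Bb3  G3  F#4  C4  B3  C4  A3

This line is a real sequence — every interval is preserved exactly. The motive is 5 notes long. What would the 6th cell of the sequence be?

The 5-note cells begin on C4, D4, E4, F#4 — each up a 2nd from the last.
Continuing the starts: G#4 → A#4.
So cell 6 is A#4 E4 D#4 E4 C#4.

A#4 E4 D#4 E4 C#4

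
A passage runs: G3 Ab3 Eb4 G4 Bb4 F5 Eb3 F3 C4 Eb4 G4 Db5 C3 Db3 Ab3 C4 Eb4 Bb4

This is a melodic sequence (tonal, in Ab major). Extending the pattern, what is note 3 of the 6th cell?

The unit is 6 notes. Position-3 pitches of the 3 shown cells: Eb4, C4, Ab3.
Carrying that down a 3rd forward: F3 → Db3 → Bb2.

Bb2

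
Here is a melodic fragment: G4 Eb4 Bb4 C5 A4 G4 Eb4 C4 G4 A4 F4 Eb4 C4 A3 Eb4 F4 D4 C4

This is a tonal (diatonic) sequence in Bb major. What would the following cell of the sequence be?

A3 F3 C4 D4 Bb3 A3

Taking 6-note groups, the heads are G4, Eb4, C4: the pattern moves down a 3rd.
Statement 4 starts on A3 and keeps the same diatonic contour: A3 F3 C4 D4 Bb3 A3.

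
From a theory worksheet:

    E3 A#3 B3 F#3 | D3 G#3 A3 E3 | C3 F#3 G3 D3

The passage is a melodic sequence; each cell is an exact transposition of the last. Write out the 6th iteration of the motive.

Gb2 C3 Db3 Ab2

The 4-note cells begin on E3, D3, C3 — each down a 2nd from the last.
Extending down a 2nd: Bb2 → Ab2 → Gb2.
From Gb2 the exact shape gives Gb2 C3 Db3 Ab2.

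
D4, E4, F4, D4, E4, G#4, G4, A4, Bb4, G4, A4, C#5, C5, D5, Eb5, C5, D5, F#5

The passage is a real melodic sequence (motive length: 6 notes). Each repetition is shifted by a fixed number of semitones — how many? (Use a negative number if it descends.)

Unit = 6 notes; the statements start on D4, G4, C5, moving up a 4th each time.
Counting half-steps from D4 to G4: 5.

5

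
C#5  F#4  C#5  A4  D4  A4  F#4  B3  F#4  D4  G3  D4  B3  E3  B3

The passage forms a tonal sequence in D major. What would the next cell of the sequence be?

G3 C#3 G3

Unit = 3 notes; the statements start on C#5, A4, F#4, D4, B3, moving down a 3rd each time.
Statement 6 starts on G3 and keeps the same diatonic contour: G3 C#3 G3.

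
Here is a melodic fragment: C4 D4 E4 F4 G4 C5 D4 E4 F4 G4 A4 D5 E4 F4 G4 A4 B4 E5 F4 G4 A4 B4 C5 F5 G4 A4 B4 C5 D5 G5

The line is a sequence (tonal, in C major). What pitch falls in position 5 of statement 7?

F5

The unit is 6 notes. Position-5 pitches of the 5 shown cells: G4, A4, B4, C5, D5.
Carrying that up a 2nd forward: E5 → F5.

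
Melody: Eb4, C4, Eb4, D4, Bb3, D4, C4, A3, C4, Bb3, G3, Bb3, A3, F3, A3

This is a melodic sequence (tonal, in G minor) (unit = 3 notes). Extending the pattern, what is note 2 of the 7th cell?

D3

The unit is 3 notes. Position-2 pitches of the 5 shown cells: C4, Bb3, A3, G3, F3.
Carrying that down a 2nd forward: Eb3 → D3.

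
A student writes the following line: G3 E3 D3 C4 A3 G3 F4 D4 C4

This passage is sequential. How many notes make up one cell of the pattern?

3

There are 9 notes; a 3-note unit gives 3 cells:
G3 E3 D3 | C4 A3 G3 | F4 D4 C4
Each cell is the previous one up a 4th — so the unit is 3 notes.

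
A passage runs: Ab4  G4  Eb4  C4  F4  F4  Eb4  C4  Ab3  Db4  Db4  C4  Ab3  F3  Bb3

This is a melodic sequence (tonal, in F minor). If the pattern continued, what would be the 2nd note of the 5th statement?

F3

Grouping in 5s, the 2nd note of each cell is G4, Eb4, C4.
Extending down a 3rd: Ab3 → F3.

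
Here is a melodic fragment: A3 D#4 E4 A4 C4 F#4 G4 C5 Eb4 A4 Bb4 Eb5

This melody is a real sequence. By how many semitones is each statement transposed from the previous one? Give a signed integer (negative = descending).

Taking 4-note groups, the heads are A3, C4, Eb4: the pattern moves up a 3rd.
Counting half-steps from A3 to C4: 3.

3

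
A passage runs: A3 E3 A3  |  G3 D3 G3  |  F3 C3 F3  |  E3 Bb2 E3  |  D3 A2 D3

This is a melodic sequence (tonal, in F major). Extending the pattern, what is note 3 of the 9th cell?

G2

The unit is 3 notes. Position-3 pitches of the 5 shown cells: A3, G3, F3, E3, D3.
Extending down a 2nd: C3 → Bb2 → A2 → G2.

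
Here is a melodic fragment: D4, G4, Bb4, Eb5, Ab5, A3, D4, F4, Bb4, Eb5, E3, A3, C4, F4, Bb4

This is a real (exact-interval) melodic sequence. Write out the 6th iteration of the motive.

C#2 F#2 A2 D3 G3

The 5-note cells begin on D4, A3, E3 — each down a 4th from the last.
Carrying on: B2 → F#2 → C#2.
From C#2 the exact shape gives C#2 F#2 A2 D3 G3.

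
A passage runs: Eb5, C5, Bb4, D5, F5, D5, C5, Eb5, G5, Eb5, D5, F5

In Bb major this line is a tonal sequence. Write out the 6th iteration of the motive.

Taking 4-note groups, the heads are Eb5, F5, G5: the pattern moves up a 2nd.
Carrying on: A5 → Bb5 → C6.
So cell 6 is C6 A5 G5 Bb5.

C6 A5 G5 Bb5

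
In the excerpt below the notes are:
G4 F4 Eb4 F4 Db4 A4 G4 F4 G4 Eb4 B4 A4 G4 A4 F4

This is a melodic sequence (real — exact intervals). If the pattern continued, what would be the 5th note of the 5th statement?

With 5-note cells, note 5 of each statement runs Db4, Eb4, F4.
Each moves up a 2nd. Continuing: G4 → A4.

A4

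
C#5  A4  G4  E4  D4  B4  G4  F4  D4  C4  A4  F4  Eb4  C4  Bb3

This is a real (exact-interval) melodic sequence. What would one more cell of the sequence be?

The 5-note cells begin on C#5, B4, A4 — each down a 2nd from the last.
From G4 the exact shape gives G4 Eb4 Db4 Bb3 Ab3.

G4 Eb4 Db4 Bb3 Ab3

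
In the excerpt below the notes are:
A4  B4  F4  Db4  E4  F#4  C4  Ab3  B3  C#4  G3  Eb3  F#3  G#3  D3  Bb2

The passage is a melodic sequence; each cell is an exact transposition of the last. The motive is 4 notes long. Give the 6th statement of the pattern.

G#2 A#2 E2 C2

Taking 4-note groups, the heads are A4, E4, B3, F#3: the pattern moves down a 4th.
Carrying on: C#3 → G#2.
Statement 6 starts on G#2 and keeps the same exact contour: G#2 A#2 E2 C2.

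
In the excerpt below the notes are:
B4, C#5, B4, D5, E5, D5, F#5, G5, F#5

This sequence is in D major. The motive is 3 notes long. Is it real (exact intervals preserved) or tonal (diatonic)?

Every note is diatonic to D major.
Cell 1 has +2 semitones from note 1 to 2, but cell 3 has +1 — the interval quality changes while the contour stays the same, which is the hallmark of a tonal sequence.

tonal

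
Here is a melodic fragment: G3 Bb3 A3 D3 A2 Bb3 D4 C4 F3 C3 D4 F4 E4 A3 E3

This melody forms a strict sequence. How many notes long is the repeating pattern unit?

There are 15 notes; a 5-note unit gives 3 cells:
G3 Bb3 A3 D3 A2 | Bb3 D4 C4 F3 C3 | D4 F4 E4 A3 E3
Each cell is the previous one up a 3rd — so the unit is 5 notes.

5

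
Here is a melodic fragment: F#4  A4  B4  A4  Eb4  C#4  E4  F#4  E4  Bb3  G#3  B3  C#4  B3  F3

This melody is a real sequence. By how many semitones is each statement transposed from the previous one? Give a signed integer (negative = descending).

The 5-note cells begin on F#4, C#4, G#3 — each down a 4th from the last.
F#4→C#4 is 61 − 66 = -5 semitones.

-5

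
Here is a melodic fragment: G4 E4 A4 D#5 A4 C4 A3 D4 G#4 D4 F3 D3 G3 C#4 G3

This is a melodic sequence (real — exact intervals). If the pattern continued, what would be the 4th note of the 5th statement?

B2

With 5-note cells, note 4 of each statement runs D#5, G#4, C#4.
Each moves down a 5th. Continuing: F#3 → B2.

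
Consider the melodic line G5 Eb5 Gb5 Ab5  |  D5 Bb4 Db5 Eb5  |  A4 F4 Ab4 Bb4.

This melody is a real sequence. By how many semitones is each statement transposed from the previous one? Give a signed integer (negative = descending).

-5

Taking 4-note groups, the heads are G5, D5, A4: the pattern moves down a 4th.
G5 to D5 spans -5 semitones.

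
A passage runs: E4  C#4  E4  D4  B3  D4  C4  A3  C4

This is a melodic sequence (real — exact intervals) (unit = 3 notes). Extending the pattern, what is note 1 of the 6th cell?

With 3-note cells, note 1 of each statement runs E4, D4, C4.
Carrying that down a 2nd forward: Bb3 → Ab3 → Gb3.

Gb3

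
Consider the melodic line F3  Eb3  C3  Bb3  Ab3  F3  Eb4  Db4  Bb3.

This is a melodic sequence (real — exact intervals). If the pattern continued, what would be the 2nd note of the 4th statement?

Gb4

Grouping in 3s, the 2nd note of each cell is Eb3, Ab3, Db4.
Each moves up a 4th; the next is Gb4.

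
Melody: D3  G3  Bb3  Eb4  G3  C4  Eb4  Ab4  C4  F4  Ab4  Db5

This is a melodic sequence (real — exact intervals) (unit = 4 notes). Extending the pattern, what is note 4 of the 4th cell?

The unit is 4 notes. Position-4 pitches of the 3 shown cells: Eb4, Ab4, Db5.
From Db5, up a 4th gives Gb5.

Gb5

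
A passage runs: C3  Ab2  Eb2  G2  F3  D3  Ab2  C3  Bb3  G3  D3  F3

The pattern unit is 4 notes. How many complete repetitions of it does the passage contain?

12 notes in groups of 4 gives 12/4 = 3 statements.
Starts: C3, F3, Bb3 — each up a 4th.

3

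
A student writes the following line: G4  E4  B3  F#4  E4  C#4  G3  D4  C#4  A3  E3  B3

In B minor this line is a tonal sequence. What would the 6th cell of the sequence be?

D3 B2 F#2 C#3

Unit = 4 notes; the statements start on G4, E4, C#4, moving down a 3rd each time.
Extending down a 3rd: A3 → F#3 → D3.
From D3 the diatonic shape gives D3 B2 F#2 C#3.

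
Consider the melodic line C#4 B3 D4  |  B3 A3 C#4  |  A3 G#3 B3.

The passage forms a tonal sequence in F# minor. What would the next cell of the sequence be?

With a 3-note motive the entries are C#4, B3, A3, each down a 2nd from the previous.
Statement 4 starts on G#3 and keeps the same diatonic contour: G#3 F#3 A3.

G#3 F#3 A3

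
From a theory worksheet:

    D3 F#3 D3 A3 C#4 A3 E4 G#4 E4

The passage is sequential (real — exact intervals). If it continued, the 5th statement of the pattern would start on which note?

The 3-note cells begin on D3, A3, E4 — each up a 5th from the last.
Extending the heads up a 5th: B4 → F#5.

F#5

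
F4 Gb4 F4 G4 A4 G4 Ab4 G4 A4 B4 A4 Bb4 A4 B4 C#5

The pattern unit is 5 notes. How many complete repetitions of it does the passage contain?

15 notes in groups of 5 gives 15/5 = 3 statements.
Starts: F4, G4, A4 — each up a 2nd.

3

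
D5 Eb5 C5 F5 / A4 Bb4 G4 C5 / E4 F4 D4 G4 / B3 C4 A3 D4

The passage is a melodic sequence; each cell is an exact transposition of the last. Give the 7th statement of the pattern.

G#2 A2 F#2 B2

With a 4-note motive the entries are D5, A4, E4, B3, each down a 4th from the previous.
Carrying on: F#3 → C#3 → G#2.
Statement 7 starts on G#2 and keeps the same exact contour: G#2 A2 F#2 B2.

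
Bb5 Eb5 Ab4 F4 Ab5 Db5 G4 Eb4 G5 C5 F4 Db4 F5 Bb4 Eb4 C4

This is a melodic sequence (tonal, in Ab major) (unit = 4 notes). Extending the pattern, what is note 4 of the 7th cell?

G3

The unit is 4 notes. Position-4 pitches of the 4 shown cells: F4, Eb4, Db4, C4.
Extending down a 2nd: Bb3 → Ab3 → G3.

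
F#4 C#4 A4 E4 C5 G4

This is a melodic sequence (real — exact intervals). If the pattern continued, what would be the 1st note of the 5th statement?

Gb5

Grouping in 2s, the 1st note of each cell is F#4, A4, C5.
Carrying that up a 3rd forward: Eb5 → Gb5.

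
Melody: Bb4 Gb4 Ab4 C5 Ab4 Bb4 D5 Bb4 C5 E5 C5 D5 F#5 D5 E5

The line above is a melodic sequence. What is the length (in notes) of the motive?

There are 15 notes; a 3-note unit gives 5 cells:
Bb4 Gb4 Ab4 | C5 Ab4 Bb4 | D5 Bb4 C5 | E5 C5 D5 | F#5 D5 E5
Each cell is the previous one up a 2nd — so the unit is 3 notes.

3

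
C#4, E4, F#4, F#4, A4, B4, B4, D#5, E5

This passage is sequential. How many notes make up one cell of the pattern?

3

Try groups of 3 (3 cells in 9 notes):
C#4 E4 F#4 | F#4 A4 B4 | B4 D#5 E5
Each cell is the previous one up a 4th — so the unit is 3 notes.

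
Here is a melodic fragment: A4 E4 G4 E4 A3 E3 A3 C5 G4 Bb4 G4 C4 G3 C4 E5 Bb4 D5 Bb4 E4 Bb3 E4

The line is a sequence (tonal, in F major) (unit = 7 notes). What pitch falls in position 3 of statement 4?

With 7-note cells, note 3 of each statement runs G4, Bb4, D5.
From D5, up a 3rd gives F5.

F5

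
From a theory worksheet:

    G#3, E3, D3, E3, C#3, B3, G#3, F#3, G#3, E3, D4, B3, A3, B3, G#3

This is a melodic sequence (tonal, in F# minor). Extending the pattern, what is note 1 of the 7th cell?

E5

The unit is 5 notes. Position-1 pitches of the 3 shown cells: G#3, B3, D4.
Carrying that up a 3rd forward: F#4 → A4 → C#5 → E5.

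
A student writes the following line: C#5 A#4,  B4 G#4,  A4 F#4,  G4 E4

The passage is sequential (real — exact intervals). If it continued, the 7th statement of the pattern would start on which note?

With a 2-note motive the entries are C#5, B4, A4, G4, each down a 2nd from the previous.
Continuing: F4 → Eb4 → Db4. Statement 7 starts on Db4.

Db4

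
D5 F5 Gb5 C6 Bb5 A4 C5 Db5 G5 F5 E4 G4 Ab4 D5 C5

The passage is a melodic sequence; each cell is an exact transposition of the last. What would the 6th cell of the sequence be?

C#3 E3 F3 B3 A3

The 5-note cells begin on D5, A4, E4 — each down a 4th from the last.
Continuing the starts: B3 → F#3 → C#3.
Statement 6 starts on C#3 and keeps the same exact contour: C#3 E3 F3 B3 A3.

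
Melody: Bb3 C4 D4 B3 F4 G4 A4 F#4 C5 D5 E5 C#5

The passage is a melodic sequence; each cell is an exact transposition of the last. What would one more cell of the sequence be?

G5 A5 B5 G#5

With a 4-note motive the entries are Bb3, F4, C5, each up a 5th from the previous.
So cell 4 is G5 A5 B5 G#5.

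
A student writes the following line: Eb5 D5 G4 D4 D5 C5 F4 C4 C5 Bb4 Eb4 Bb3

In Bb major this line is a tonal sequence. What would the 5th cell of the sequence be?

A4 G4 C4 G3

Taking 4-note groups, the heads are Eb5, D5, C5: the pattern moves down a 2nd.
Carrying on: Bb4 → A4.
From A4 the diatonic shape gives A4 G4 C4 G3.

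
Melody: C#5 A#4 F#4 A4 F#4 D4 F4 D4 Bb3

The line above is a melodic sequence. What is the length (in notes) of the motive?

Try groups of 3 (3 cells in 9 notes):
C#5 A#4 F#4 | A4 F#4 D4 | F4 D4 Bb3
Every group is a transposition down a 3rd of the one before; no shorter unit works.

3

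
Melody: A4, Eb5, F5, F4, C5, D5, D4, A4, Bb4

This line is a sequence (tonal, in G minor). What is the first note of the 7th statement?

Taking 3-note groups, the heads are A4, F4, D4: the pattern moves down a 3rd.
Extending the heads down a 3rd: Bb3 → G3 → Eb3 → C3.

C3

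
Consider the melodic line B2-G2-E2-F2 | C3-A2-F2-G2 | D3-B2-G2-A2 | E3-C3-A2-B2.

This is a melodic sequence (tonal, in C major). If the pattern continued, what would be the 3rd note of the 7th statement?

D3

Grouping in 4s, the 3rd note of each cell is E2, F2, G2, A2.
Carrying that up a 2nd forward: B2 → C3 → D3.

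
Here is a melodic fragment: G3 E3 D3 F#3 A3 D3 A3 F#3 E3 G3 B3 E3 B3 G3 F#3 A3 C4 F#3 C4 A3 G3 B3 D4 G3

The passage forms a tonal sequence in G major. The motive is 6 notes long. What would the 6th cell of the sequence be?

E4 C4 B3 D4 F#4 B3

The 6-note cells begin on G3, A3, B3, C4 — each up a 2nd from the last.
Continuing the starts: D4 → E4.
From E4 the diatonic shape gives E4 C4 B3 D4 F#4 B3.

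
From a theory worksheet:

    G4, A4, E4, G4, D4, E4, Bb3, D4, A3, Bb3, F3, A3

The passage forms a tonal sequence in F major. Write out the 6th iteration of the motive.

F2 G2 D2 F2

Taking 4-note groups, the heads are G4, D4, A3: the pattern moves down a 4th.
Extending down a 4th: E3 → Bb2 → F2.
So cell 6 is F2 G2 D2 F2.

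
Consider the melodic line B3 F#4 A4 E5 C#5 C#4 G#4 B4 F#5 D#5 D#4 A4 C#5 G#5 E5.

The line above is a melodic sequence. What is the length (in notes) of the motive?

Try groups of 5 (3 cells in 15 notes):
B3 F#4 A4 E5 C#5 | C#4 G#4 B4 F#5 D#5 | D#4 A4 C#5 G#5 E5
That's a consistent up a 2nd shift per cell, and no other grouping gives one.

5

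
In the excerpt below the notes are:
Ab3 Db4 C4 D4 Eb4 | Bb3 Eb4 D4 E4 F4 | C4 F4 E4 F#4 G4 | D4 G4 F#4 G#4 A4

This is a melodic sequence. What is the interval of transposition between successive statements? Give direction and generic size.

The 5-note cells begin on Ab3, Bb3, C4, D4 — each up a 2nd from the last.
From Ab3 to Bb3: up a 2nd.

up a 2nd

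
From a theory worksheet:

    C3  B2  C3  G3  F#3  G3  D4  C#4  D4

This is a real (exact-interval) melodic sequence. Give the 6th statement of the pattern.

B5 A#5 B5

Unit = 3 notes; the statements start on C3, G3, D4, moving up a 5th each time.
Continuing the starts: A4 → E5 → B5.
From B5 the exact shape gives B5 A#5 B5.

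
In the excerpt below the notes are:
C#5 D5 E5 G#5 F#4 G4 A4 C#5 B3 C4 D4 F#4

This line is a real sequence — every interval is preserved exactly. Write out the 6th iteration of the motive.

Unit = 4 notes; the statements start on C#5, F#4, B3, moving down a 5th each time.
Extending down a 5th: E3 → A2 → D2.
Statement 6 starts on D2 and keeps the same exact contour: D2 Eb2 F2 A2.

D2 Eb2 F2 A2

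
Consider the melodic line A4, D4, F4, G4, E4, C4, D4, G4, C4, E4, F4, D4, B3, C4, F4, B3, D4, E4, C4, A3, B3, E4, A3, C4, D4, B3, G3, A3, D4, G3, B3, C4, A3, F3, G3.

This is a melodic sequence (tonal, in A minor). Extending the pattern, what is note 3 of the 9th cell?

E3

With 7-note cells, note 3 of each statement runs F4, E4, D4, C4, B3.
Carrying that down a 2nd forward: A3 → G3 → F3 → E3.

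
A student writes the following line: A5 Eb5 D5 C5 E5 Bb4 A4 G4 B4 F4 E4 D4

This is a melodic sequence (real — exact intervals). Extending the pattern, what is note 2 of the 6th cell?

The unit is 4 notes. Position-2 pitches of the 3 shown cells: Eb5, Bb4, F4.
Each moves down a 4th. Continuing: C4 → G3 → D3.

D3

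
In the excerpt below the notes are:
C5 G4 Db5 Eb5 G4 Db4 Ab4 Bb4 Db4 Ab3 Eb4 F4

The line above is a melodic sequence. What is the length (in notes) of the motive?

4

Try groups of 4 (3 cells in 12 notes):
C5 G4 Db5 Eb5 | G4 Db4 Ab4 Bb4 | Db4 Ab3 Eb4 F4
Every group is a transposition down a 4th of the one before; no shorter unit works.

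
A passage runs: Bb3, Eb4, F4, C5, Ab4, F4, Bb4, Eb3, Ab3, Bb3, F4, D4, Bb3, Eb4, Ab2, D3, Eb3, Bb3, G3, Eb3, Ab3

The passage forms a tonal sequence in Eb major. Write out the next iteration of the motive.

The 7-note cells begin on Bb3, Eb3, Ab2 — each down a 5th from the last.
So cell 4 is D2 G2 Ab2 Eb3 C3 Ab2 D3.

D2 G2 Ab2 Eb3 C3 Ab2 D3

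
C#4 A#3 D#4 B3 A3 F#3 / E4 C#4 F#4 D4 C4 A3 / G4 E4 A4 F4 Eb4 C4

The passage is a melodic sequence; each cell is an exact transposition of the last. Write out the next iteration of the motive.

With a 6-note motive the entries are C#4, E4, G4, each up a 3rd from the previous.
From Bb4 the exact shape gives Bb4 G4 C5 Ab4 Gb4 Eb4.

Bb4 G4 C5 Ab4 Gb4 Eb4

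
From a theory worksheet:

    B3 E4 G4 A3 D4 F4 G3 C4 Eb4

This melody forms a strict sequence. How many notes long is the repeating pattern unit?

3

Try groups of 3 (3 cells in 9 notes):
B3 E4 G4 | A3 D4 F4 | G3 C4 Eb4
That's a consistent down a 2nd shift per cell, and no other grouping gives one.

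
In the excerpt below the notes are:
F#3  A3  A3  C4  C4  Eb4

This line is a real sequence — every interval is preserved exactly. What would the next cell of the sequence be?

Eb4 Gb4

The 2-note cells begin on F#3, A3, C4 — each up a 3rd from the last.
Statement 4 starts on Eb4 and keeps the same exact contour: Eb4 Gb4.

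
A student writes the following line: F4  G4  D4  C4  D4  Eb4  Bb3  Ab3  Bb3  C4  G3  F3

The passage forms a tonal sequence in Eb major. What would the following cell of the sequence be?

G3 Ab3 Eb3 D3

Taking 4-note groups, the heads are F4, D4, Bb3: the pattern moves down a 3rd.
Statement 4 starts on G3 and keeps the same diatonic contour: G3 Ab3 Eb3 D3.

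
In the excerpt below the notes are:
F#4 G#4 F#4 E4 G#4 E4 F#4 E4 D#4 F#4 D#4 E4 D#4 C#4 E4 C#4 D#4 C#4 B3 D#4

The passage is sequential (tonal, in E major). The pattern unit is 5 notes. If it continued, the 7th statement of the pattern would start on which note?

G#3

With a 5-note motive the entries are F#4, E4, D#4, C#4, each down a 2nd from the previous.
Continuing: B3 → A3 → G#3. Statement 7 starts on G#3.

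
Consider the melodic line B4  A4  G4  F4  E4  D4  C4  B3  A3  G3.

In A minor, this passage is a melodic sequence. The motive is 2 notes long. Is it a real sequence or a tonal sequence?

tonal

Every note is diatonic to A minor.
Cell 1 has -2 semitones from note 1 to 2, but cell 4 has -1 — the interval quality changes while the contour stays the same, which is the hallmark of a tonal sequence.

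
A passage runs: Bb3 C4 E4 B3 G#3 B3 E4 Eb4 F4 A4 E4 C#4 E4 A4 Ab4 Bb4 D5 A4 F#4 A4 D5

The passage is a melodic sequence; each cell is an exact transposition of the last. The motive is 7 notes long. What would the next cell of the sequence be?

Db5 Eb5 G5 D5 B4 D5 G5

Unit = 7 notes; the statements start on Bb3, Eb4, Ab4, moving up a 4th each time.
From Db5 the exact shape gives Db5 Eb5 G5 D5 B4 D5 G5.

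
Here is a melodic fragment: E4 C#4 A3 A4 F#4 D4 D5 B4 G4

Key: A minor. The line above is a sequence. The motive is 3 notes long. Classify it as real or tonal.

Each cell has the same semitone pattern (-3, -4) — intervals are preserved exactly.
And C#4 lies outside A minor, so the sequence is real rather than tonal.

real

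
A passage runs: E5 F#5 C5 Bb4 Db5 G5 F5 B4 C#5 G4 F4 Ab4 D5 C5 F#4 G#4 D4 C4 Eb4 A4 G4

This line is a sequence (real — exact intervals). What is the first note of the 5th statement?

Taking 7-note groups, the heads are E5, B4, F#4: the pattern moves down a 4th.
Extending the heads down a 4th: C#4 → G#3.

G#3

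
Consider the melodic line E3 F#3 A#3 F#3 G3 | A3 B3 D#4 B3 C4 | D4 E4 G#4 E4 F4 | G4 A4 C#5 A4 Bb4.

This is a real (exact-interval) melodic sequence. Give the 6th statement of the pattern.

F5 G5 B5 G5 Ab5

With a 5-note motive the entries are E3, A3, D4, G4, each up a 4th from the previous.
Carrying on: C5 → F5.
From F5 the exact shape gives F5 G5 B5 G5 Ab5.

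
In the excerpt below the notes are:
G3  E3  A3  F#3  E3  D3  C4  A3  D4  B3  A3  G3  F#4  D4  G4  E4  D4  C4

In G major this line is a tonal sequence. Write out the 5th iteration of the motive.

The 6-note cells begin on G3, C4, F#4 — each up a 4th from the last.
Continuing the starts: B4 → E5.
So cell 5 is E5 C5 F#5 D5 C5 B4.

E5 C5 F#5 D5 C5 B4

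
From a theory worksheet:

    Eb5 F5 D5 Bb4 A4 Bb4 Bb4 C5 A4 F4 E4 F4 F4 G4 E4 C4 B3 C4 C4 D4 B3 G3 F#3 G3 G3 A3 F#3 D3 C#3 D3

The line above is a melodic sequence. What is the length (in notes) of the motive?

6

30 notes total. Splitting into 5 groups of 6:
Eb5 F5 D5 Bb4 A4 Bb4 | Bb4 C5 A4 F4 E4 F4 | F4 G4 E4 C4 B3 C4 | C4 D4 B3 G3 F#3 G3 | G3 A3 F#3 D3 C#3 D3
Every group is a transposition down a 4th of the one before; no shorter unit works.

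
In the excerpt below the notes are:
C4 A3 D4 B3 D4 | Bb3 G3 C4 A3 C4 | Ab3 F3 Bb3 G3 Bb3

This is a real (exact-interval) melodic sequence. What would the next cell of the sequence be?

Gb3 Eb3 Ab3 F3 Ab3

Unit = 5 notes; the statements start on C4, Bb3, Ab3, moving down a 2nd each time.
From Gb3 the exact shape gives Gb3 Eb3 Ab3 F3 Ab3.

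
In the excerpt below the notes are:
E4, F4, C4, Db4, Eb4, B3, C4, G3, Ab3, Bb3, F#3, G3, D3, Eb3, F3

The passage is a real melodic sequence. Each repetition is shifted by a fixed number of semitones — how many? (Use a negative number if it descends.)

-5

Taking 5-note groups, the heads are E4, B3, F#3: the pattern moves down a 4th.
Counting half-steps from E4 to B3: -5.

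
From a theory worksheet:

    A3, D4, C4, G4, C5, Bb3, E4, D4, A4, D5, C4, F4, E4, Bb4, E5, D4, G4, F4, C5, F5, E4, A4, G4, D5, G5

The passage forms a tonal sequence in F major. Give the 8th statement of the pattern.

The 5-note cells begin on A3, Bb3, C4, D4, E4 — each up a 2nd from the last.
Continuing the starts: F4 → G4 → A4.
So cell 8 is A4 D5 C5 G5 C6.

A4 D5 C5 G5 C6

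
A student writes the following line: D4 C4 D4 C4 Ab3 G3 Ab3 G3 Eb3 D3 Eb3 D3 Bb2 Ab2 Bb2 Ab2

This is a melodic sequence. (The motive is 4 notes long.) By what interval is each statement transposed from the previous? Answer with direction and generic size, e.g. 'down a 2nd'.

down a 4th

The 4-note cells begin on D4, Ab3, Eb3, Bb2 — each down a 4th from the last.
From D4 to Ab3: down a 4th.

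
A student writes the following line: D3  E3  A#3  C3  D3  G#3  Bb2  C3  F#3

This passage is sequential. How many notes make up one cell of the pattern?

There are 9 notes; a 3-note unit gives 3 cells:
D3 E3 A#3 | C3 D3 G#3 | Bb2 C3 F#3
Every group is a transposition down a 2nd of the one before; no shorter unit works.

3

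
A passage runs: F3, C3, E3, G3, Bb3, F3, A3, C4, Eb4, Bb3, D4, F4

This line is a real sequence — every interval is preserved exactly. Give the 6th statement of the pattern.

With a 4-note motive the entries are F3, Bb3, Eb4, each up a 4th from the previous.
Continuing the starts: Ab4 → Db5 → Gb5.
Statement 6 starts on Gb5 and keeps the same exact contour: Gb5 Db5 F5 Ab5.

Gb5 Db5 F5 Ab5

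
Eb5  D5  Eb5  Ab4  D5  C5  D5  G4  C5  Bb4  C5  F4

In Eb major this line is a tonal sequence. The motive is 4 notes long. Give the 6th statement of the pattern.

Taking 4-note groups, the heads are Eb5, D5, C5: the pattern moves down a 2nd.
Carrying on: Bb4 → Ab4 → G4.
From G4 the diatonic shape gives G4 F4 G4 C4.

G4 F4 G4 C4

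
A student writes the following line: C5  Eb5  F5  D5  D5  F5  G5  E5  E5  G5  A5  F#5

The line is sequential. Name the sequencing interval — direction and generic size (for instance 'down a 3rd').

up a 2nd

Taking 4-note groups, the heads are C5, D5, E5: the pattern moves up a 2nd.
From C5 to D5: up a 2nd.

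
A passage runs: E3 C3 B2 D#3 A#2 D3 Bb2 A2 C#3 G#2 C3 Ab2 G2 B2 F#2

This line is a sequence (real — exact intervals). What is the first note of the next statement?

Taking 5-note groups, the heads are E3, D3, C3: the pattern moves down a 2nd.
The next head, down a 2nd from C3, is Bb2.

Bb2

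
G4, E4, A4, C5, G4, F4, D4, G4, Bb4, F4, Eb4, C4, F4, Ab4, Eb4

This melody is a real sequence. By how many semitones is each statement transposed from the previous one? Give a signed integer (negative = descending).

-2

With a 5-note motive the entries are G4, F4, Eb4, each down a 2nd from the previous.
G4 to F4 spans -2 semitones.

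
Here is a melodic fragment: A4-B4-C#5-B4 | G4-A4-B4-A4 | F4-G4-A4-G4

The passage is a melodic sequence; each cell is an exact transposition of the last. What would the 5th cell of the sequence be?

The 4-note cells begin on A4, G4, F4 — each down a 2nd from the last.
Continuing the starts: Eb4 → Db4.
So cell 5 is Db4 Eb4 F4 Eb4.

Db4 Eb4 F4 Eb4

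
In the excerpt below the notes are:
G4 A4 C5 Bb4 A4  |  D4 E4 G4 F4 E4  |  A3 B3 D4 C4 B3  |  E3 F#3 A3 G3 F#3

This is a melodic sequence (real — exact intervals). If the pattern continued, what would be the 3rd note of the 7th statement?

F#2

Grouping in 5s, the 3rd note of each cell is C5, G4, D4, A3.
Each moves down a 4th. Continuing: E3 → B2 → F#2.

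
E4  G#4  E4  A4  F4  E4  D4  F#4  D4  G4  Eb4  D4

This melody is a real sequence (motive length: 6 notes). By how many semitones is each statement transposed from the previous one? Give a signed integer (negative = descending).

-2

The 6-note cells begin on E4, D4 — each down a 2nd from the last.
Counting half-steps from E4 to D4: -2.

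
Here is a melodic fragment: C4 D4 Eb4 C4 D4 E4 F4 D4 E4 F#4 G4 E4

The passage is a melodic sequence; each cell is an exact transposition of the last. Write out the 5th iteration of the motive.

G#4 A#4 B4 G#4

The 4-note cells begin on C4, D4, E4 — each up a 2nd from the last.
Continuing the starts: F#4 → G#4.
From G#4 the exact shape gives G#4 A#4 B4 G#4.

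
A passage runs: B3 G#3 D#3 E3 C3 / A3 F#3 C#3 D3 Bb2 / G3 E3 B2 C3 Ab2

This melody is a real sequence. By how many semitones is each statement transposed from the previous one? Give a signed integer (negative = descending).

-2

With a 5-note motive the entries are B3, A3, G3, each down a 2nd from the previous.
B3→A3 is 57 − 59 = -2 semitones.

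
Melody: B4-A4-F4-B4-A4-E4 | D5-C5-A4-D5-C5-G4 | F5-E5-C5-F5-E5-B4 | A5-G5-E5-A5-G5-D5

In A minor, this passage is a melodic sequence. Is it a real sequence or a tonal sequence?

Every note is diatonic to A minor.
Cell 1 has -4 semitones from note 2 to 3, but cell 2 has -3 — the interval quality changes while the contour stays the same, which is the hallmark of a tonal sequence.

tonal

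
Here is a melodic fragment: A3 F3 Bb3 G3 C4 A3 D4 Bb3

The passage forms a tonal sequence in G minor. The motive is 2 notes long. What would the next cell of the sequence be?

Eb4 C4

With a 2-note motive the entries are A3, Bb3, C4, D4, each up a 2nd from the previous.
So cell 5 is Eb4 C4.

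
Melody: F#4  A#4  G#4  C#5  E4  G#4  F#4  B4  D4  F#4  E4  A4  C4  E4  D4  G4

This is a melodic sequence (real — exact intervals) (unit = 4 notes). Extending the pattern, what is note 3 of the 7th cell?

Grouping in 4s, the 3rd note of each cell is G#4, F#4, E4, D4.
Extending down a 2nd: C4 → Bb3 → Ab3.

Ab3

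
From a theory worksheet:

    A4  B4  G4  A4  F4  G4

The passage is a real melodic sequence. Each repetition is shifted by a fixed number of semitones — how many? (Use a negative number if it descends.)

With a 2-note motive the entries are A4, G4, F4, each down a 2nd from the previous.
A4 to G4 spans -2 semitones.

-2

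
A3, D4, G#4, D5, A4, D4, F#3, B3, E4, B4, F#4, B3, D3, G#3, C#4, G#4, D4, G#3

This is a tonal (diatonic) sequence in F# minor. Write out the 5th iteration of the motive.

The 6-note cells begin on A3, F#3, D3 — each down a 3rd from the last.
Extending down a 3rd: B2 → G#2.
So cell 5 is G#2 C#3 F#3 C#4 G#3 C#3.

G#2 C#3 F#3 C#4 G#3 C#3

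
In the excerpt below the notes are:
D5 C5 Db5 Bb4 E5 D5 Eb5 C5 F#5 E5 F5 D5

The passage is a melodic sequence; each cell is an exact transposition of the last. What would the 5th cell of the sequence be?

A#5 G#5 A5 F#5

The 4-note cells begin on D5, E5, F#5 — each up a 2nd from the last.
Extending up a 2nd: G#5 → A#5.
So cell 5 is A#5 G#5 A5 F#5.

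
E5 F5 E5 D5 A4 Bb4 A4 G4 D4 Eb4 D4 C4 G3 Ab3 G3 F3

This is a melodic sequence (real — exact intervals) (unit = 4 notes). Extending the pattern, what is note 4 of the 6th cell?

Grouping in 4s, the 4th note of each cell is D5, G4, C4, F3.
Carrying that down a 5th forward: Bb2 → Eb2.

Eb2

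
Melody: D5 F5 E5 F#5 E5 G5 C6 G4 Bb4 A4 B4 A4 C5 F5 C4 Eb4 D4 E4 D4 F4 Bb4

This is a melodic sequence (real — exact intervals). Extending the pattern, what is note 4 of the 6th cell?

The unit is 7 notes. Position-4 pitches of the 3 shown cells: F#5, B4, E4.
Carrying that down a 5th forward: A3 → D3 → G2.

G2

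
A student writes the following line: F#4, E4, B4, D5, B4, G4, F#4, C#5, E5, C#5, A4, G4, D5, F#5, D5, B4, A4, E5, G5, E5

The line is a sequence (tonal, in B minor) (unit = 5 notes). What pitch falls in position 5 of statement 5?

F#5

With 5-note cells, note 5 of each statement runs B4, C#5, D5, E5.
One more up a 2nd gives F#5.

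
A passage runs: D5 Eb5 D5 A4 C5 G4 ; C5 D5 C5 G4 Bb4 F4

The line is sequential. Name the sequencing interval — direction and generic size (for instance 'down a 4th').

down a 2nd

The 6-note cells begin on D5, C5 — each down a 2nd from the last.
D5 to C5 is down a 2nd.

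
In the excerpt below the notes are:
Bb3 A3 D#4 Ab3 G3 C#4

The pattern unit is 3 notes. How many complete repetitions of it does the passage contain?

2

6 notes in groups of 3 gives 6/3 = 2 statements.
Starts: Bb3, Ab3 — each down a 2nd.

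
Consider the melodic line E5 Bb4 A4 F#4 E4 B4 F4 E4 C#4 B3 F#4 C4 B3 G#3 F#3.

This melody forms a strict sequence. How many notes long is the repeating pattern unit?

5

Try groups of 5 (3 cells in 15 notes):
E5 Bb4 A4 F#4 E4 | B4 F4 E4 C#4 B3 | F#4 C4 B3 G#3 F#3
Every group is a transposition down a 4th of the one before; no shorter unit works.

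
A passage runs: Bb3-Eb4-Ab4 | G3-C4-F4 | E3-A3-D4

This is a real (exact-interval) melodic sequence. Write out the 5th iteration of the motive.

Unit = 3 notes; the statements start on Bb3, G3, E3, moving down a 3rd each time.
Carrying on: C#3 → A#2.
From A#2 the exact shape gives A#2 D#3 G#3.

A#2 D#3 G#3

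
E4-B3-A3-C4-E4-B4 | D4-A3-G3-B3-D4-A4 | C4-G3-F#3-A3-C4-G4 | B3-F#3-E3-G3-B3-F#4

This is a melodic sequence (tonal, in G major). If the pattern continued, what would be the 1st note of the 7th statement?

Grouping in 6s, the 1st note of each cell is E4, D4, C4, B3.
Extending down a 2nd: A3 → G3 → F#3.

F#3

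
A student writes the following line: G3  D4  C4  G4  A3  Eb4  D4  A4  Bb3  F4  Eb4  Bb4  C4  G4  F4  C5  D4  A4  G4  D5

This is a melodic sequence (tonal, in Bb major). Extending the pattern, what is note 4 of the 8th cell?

The unit is 4 notes. Position-4 pitches of the 5 shown cells: G4, A4, Bb4, C5, D5.
Extending up a 2nd: Eb5 → F5 → G5.

G5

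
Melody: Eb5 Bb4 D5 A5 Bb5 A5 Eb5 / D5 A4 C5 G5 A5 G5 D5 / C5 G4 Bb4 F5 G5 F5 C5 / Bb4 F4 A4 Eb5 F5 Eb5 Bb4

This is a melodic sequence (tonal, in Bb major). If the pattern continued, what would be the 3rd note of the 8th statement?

With 7-note cells, note 3 of each statement runs D5, C5, Bb4, A4.
Carrying that down a 2nd forward: G4 → F4 → Eb4 → D4.

D4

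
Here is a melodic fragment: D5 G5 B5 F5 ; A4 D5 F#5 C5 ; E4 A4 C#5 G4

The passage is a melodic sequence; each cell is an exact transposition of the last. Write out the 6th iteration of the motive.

C#3 F#3 A#3 E3

With a 4-note motive the entries are D5, A4, E4, each down a 4th from the previous.
Extending down a 4th: B3 → F#3 → C#3.
So cell 6 is C#3 F#3 A#3 E3.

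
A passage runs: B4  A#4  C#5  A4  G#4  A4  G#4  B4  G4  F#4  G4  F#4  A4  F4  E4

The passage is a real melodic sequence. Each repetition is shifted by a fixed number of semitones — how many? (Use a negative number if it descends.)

-2

The 5-note cells begin on B4, A4, G4 — each down a 2nd from the last.
B4→A4 is 69 − 71 = -2 semitones.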